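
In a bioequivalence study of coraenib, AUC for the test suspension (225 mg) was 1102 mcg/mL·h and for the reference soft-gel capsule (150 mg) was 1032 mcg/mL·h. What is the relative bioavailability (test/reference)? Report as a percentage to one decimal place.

F_rel = 71.2%

F_rel = (AUC_test/D_test) / (AUC_ref/D_ref)
      = (1102/225) / (1032/150)
      = 4.89778 / 6.88 = 0.7119 = 71.19%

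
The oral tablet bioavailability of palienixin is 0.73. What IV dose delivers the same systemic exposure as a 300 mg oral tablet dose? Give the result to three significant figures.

D_iv = 219 mg

Systemic exposure from an extravascular dose = F × D_ev, so the equivalent IV dose is F × D_ev.
D_iv = F × D_ev = 0.73 × 300 = 219 mg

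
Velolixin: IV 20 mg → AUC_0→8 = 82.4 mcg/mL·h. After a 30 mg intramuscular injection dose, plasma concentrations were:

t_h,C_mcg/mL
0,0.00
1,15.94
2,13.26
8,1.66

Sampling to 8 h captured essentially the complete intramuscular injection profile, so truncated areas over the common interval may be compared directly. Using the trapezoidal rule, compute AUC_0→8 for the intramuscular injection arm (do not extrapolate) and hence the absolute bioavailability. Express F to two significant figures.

Trapezoidal AUC_0→8 (intramuscular injection):
  [0→1]: (0.00+15.94)/2 × 1 = 7.97
  [1→2]: (15.94+13.26)/2 × 1 = 14.6
  [2→8]: (13.26+1.66)/2 × 6 = 44.76
  Sum = 67.33 mcg/mL·h
F = (AUC_ev/D_ev)/(AUC_iv/D_iv) = (67.33/30)/(82.4/20) = 2.24433/4.12 = 0.5447

F = 0.54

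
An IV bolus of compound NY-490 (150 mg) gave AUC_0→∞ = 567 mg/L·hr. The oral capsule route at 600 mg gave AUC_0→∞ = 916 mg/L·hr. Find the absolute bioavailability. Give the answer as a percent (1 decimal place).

F = 40.4%

F = (AUC_ev / D_ev) / (AUC_iv / D_iv)
  = (916/600) / (567/150)
  = 1.52667 / 3.78 = 0.4039
  = 40.39%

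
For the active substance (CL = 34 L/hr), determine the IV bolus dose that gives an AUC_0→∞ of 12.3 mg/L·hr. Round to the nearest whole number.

Dose_iv = CL × AUC_0→∞
     = 34 × 12.3 = 418.2 mg

Dose = 418 mg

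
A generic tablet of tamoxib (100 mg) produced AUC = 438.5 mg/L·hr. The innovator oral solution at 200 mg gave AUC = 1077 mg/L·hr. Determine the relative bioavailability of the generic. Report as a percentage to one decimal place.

F_rel = 81.4%

F_rel = (AUC_test/D_test) / (AUC_ref/D_ref)
      = (438.5/100) / (1077/200)
      = 4.385 / 5.385 = 0.8143 = 81.43%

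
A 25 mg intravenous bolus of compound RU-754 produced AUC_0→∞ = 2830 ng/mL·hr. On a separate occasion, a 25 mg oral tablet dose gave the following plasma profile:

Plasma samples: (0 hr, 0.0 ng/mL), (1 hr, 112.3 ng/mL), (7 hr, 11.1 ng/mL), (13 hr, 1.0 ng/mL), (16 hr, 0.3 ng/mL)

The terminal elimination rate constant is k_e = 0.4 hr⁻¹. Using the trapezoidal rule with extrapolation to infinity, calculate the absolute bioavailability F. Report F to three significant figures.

Trapezoidal AUC_0→16 (oral tablet):
  [0→1]: (0.0+112.3)/2 × 1 = 56.15
  [1→7]: (112.3+11.1)/2 × 6 = 370.2
  [7→13]: (11.1+1.0)/2 × 6 = 36.3
  [13→16]: (1.0+0.3)/2 × 3 = 1.95
  Sum = 464.6 ng/mL·hr
Tail: C_last/k_e = 0.3/0.4 = 0.750
AUC_0→∞ (oral tablet) = 464.6 + 0.750 = 465.35 ng/mL·hr
F = (AUC_ev/D_ev)/(AUC_iv/D_iv) = (465.35/25)/(2830/25) = 18.614/113.2 = 0.1644

F = 0.164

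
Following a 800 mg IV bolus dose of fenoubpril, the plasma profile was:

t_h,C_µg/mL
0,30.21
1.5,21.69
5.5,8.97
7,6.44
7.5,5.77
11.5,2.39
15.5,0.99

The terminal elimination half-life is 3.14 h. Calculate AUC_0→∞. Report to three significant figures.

AUC = 142 µg/mL·h

Trapezoidal AUC_0→15.5:
  [0→1.5]: (30.21+21.69)/2 × 1.5 = 38.925
  [1.5→5.5]: (21.69+8.97)/2 × 4 = 61.32
  [5.5→7]: (8.97+6.44)/2 × 1.5 = 11.5575
  [7→7.5]: (6.44+5.77)/2 × 0.5 = 3.0525
  [7.5→11.5]: (5.77+2.39)/2 × 4 = 16.32
  [11.5→15.5]: (2.39+0.99)/2 × 4 = 6.76
  Sum = 137.935 µg/mL·h
k_e = ln2 / t½ = 0.693147 / 3.14 = 0.2207 h^-1
Extrapolated tail: C_last / k_e = 0.99 / 0.2207 = 4.486
AUC_0→∞ = 137.935 + 4.486 = 142.421 µg/mL·h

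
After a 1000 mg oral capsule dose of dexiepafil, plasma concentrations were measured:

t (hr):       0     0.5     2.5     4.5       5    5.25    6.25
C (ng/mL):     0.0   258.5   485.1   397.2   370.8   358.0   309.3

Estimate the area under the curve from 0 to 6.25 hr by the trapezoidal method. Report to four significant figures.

AUC = 2307 ng/mL·hr

Trapezoidal AUC_0→6.25:
  [0→0.5]: (0.0+258.5)/2 × 0.5 = 64.625
  [0.5→2.5]: (258.5+485.1)/2 × 2 = 743.6
  [2.5→4.5]: (485.1+397.2)/2 × 2 = 882.3
  [4.5→5]: (397.2+370.8)/2 × 0.5 = 192.0
  [5→5.25]: (370.8+358.0)/2 × 0.25 = 91.1
  [5.25→6.25]: (358.0+309.3)/2 × 1 = 333.65
  Sum = 2307.275 ng/mL·hr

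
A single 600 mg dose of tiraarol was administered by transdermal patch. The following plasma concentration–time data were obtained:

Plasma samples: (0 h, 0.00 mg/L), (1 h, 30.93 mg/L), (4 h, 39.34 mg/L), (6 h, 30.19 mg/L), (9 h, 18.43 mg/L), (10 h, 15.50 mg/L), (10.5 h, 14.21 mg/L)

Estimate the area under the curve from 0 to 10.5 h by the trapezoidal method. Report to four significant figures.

Trapezoidal AUC_0→10.5:
  [0→1]: (0.00+30.93)/2 × 1 = 15.465
  [1→4]: (30.93+39.34)/2 × 3 = 105.405
  [4→6]: (39.34+30.19)/2 × 2 = 69.53
  [6→9]: (30.19+18.43)/2 × 3 = 72.93
  [9→10]: (18.43+15.50)/2 × 1 = 16.965
  [10→10.5]: (15.50+14.21)/2 × 0.5 = 7.4275
  Sum = 287.7225 mg/L·h

AUC = 287.7 mg/L·h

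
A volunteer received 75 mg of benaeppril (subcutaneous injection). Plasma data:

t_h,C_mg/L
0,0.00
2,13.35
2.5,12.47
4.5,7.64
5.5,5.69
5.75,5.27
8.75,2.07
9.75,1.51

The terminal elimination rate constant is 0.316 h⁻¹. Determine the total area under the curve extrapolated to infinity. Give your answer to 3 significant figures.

AUC = 65.5 mg/L·h

Trapezoidal AUC_0→9.75:
  [0→2]: (0.00+13.35)/2 × 2 = 13.35
  [2→2.5]: (13.35+12.47)/2 × 0.5 = 6.455
  [2.5→4.5]: (12.47+7.64)/2 × 2 = 20.11
  [4.5→5.5]: (7.64+5.69)/2 × 1 = 6.665
  [5.5→5.75]: (5.69+5.27)/2 × 0.25 = 1.37
  [5.75→8.75]: (5.27+2.07)/2 × 3 = 11.01
  [8.75→9.75]: (2.07+1.51)/2 × 1 = 1.79
  Sum = 60.75 mg/L·h
Extrapolated tail: C_last / k_e = 1.51 / 0.316 = 4.778
AUC_0→∞ = 60.75 + 4.778 = 65.528 mg/L·h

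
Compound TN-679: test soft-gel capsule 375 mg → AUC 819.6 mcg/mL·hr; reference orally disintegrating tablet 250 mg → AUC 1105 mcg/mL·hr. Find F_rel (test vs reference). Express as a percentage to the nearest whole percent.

F_rel = 49%

F_rel = (AUC_test/D_test) / (AUC_ref/D_ref)
      = (819.6/375) / (1105/250)
      = 2.1856 / 4.42 = 0.4945 = 49.45%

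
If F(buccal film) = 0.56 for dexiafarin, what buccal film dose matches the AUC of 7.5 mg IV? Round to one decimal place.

D_buccal = 13.4 mg

For equal systemic exposure: F × D_ev = D_iv
D_ev = D_iv / F = 7.5 / 0.56 = 13.3929 mg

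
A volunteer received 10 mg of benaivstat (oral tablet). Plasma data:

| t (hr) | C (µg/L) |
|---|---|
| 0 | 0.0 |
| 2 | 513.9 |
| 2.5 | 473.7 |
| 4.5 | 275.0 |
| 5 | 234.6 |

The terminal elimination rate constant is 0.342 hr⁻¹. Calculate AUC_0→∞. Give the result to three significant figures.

Trapezoidal AUC_0→5:
  [0→2]: (0.0+513.9)/2 × 2 = 513.9
  [2→2.5]: (513.9+473.7)/2 × 0.5 = 246.9
  [2.5→4.5]: (473.7+275.0)/2 × 2 = 748.7
  [4.5→5]: (275.0+234.6)/2 × 0.5 = 127.4
  Sum = 1636.9 µg/L·hr
Extrapolated tail: C_last / k_e = 234.6 / 0.342 = 685.965
AUC_0→∞ = 1636.9 + 685.965 = 2322.865 µg/L·hr

AUC = 2320 µg/L·hr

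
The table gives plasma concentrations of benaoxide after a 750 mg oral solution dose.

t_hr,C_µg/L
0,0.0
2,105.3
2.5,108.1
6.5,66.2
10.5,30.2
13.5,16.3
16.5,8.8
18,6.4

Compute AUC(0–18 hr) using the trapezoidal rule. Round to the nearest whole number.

Trapezoidal AUC_0→18:
  [0→2]: (0.0+105.3)/2 × 2 = 105.3
  [2→2.5]: (105.3+108.1)/2 × 0.5 = 53.35
  [2.5→6.5]: (108.1+66.2)/2 × 4 = 348.6
  [6.5→10.5]: (66.2+30.2)/2 × 4 = 192.8
  [10.5→13.5]: (30.2+16.3)/2 × 3 = 69.75
  [13.5→16.5]: (16.3+8.8)/2 × 3 = 37.65
  [16.5→18]: (8.8+6.4)/2 × 1.5 = 11.4
  Sum = 818.85 µg/L·hr

AUC = 819 µg/L·hr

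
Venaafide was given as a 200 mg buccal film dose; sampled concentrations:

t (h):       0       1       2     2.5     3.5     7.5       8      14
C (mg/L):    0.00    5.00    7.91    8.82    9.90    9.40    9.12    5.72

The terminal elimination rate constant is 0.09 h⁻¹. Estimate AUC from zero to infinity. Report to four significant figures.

AUC = 173.8 mg/L·h

Trapezoidal AUC_0→14:
  [0→1]: (0.00+5.00)/2 × 1 = 2.5
  [1→2]: (5.00+7.91)/2 × 1 = 6.455
  [2→2.5]: (7.91+8.82)/2 × 0.5 = 4.1825
  [2.5→3.5]: (8.82+9.90)/2 × 1 = 9.36
  [3.5→7.5]: (9.90+9.40)/2 × 4 = 38.6
  [7.5→8]: (9.40+9.12)/2 × 0.5 = 4.63
  [8→14]: (9.12+5.72)/2 × 6 = 44.52
  Sum = 110.2475 mg/L·h
Extrapolated tail: C_last / k_e = 5.72 / 0.09 = 63.556
AUC_0→∞ = 110.2475 + 63.556 = 173.8035 mg/L·h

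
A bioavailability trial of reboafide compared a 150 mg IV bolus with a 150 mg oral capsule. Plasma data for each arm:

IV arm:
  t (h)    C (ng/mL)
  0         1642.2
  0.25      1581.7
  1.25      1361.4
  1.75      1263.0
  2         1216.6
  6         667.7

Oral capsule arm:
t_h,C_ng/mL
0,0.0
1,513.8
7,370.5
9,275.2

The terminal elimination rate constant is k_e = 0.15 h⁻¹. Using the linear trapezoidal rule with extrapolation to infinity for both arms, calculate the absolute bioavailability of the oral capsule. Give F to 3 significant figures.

F = 0.487

Trapezoidal AUC_0→6 (IV):
  [0→0.25]: (1642.2+1581.7)/2 × 0.25 = 402.9875
  [0.25→1.25]: (1581.7+1361.4)/2 × 1 = 1471.55
  [1.25→1.75]: (1361.4+1263.0)/2 × 0.5 = 656.1
  [1.75→2]: (1263.0+1216.6)/2 × 0.25 = 309.95
  [2→6]: (1216.6+667.7)/2 × 4 = 3768.6
  Sum = 6609.1875 ng/mL·h
IV tail: 667.7/0.15 = 4451.333; AUC_iv,0→∞ = 6609.1875 + 4451.333 = 11060.5205 ng/mL·h
Trapezoidal AUC_0→9 (oral capsule):
  [0→1]: (0.0+513.8)/2 × 1 = 256.9
  [1→7]: (513.8+370.5)/2 × 6 = 2652.9
  [7→9]: (370.5+275.2)/2 × 2 = 645.7
  Sum = 3555.5 ng/mL·h
oral capsule tail: 275.2/0.15 = 1834.667; AUC_ev,0→∞ = 3555.5 + 1834.667 = 5390.167 ng/mL·h
F = (AUC_ev/D_ev)/(AUC_iv/D_iv) = (5390.167/150)/(11060.5205/150) = 35.9344/73.7368 = 0.4873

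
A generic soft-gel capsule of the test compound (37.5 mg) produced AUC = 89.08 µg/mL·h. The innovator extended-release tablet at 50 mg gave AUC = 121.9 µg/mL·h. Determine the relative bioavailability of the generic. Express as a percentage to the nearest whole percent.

F_rel = 97%

F_rel = (AUC_test/D_test) / (AUC_ref/D_ref)
      = (89.08/37.5) / (121.9/50)
      = 2.37547 / 2.438 = 0.9744 = 97.44%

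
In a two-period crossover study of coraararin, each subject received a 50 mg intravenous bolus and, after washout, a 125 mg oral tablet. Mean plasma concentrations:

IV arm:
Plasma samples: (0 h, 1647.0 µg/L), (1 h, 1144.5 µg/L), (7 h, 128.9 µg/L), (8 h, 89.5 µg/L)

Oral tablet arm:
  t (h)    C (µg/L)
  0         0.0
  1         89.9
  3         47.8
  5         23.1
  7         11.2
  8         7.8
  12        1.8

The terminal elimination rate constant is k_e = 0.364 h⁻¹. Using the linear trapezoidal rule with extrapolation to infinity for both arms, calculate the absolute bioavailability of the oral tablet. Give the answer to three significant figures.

Trapezoidal AUC_0→8 (IV):
  [0→1]: (1647.0+1144.5)/2 × 1 = 1395.75
  [1→7]: (1144.5+128.9)/2 × 6 = 3820.2
  [7→8]: (128.9+89.5)/2 × 1 = 109.2
  Sum = 5325.15 µg/L·h
IV tail: 89.5/0.364 = 245.879; AUC_iv,0→∞ = 5325.15 + 245.879 = 5571.029 µg/L·h
Trapezoidal AUC_0→12 (oral tablet):
  [0→1]: (0.0+89.9)/2 × 1 = 44.95
  [1→3]: (89.9+47.8)/2 × 2 = 137.7
  [3→5]: (47.8+23.1)/2 × 2 = 70.9
  [5→7]: (23.1+11.2)/2 × 2 = 34.3
  [7→8]: (11.2+7.8)/2 × 1 = 9.5
  [8→12]: (7.8+1.8)/2 × 4 = 19.2
  Sum = 316.55 µg/L·h
oral tablet tail: 1.8/0.364 = 4.945; AUC_ev,0→∞ = 316.55 + 4.945 = 321.495 µg/L·h
F = (AUC_ev/D_ev)/(AUC_iv/D_iv) = (321.495/125)/(5571.029/50) = 2.57196/111.42058 = 0.0231

F = 0.0231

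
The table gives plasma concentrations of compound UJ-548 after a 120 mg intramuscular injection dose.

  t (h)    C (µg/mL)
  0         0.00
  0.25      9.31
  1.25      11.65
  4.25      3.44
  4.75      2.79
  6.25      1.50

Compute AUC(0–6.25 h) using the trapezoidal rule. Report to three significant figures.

AUC = 39.1 µg/mL·h

Trapezoidal AUC_0→6.25:
  [0→0.25]: (0.00+9.31)/2 × 0.25 = 1.16375
  [0.25→1.25]: (9.31+11.65)/2 × 1 = 10.48
  [1.25→4.25]: (11.65+3.44)/2 × 3 = 22.635
  [4.25→4.75]: (3.44+2.79)/2 × 0.5 = 1.5575
  [4.75→6.25]: (2.79+1.50)/2 × 1.5 = 3.2175
  Sum = 39.05375 µg/mL·h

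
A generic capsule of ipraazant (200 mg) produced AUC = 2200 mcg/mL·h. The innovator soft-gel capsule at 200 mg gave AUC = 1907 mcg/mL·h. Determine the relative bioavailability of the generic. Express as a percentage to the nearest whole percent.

F_rel = 115%

F_rel = (AUC_test/D_test) / (AUC_ref/D_ref)
      = (2200/200) / (1907/200)
      = 11 / 9.535 = 1.1536 = 115.36%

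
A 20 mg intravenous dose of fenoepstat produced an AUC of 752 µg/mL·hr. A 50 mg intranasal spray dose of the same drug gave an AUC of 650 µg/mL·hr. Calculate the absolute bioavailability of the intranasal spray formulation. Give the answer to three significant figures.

F = (AUC_ev / D_ev) / (AUC_iv / D_iv)
  = (650/50) / (752/20)
  = 13 / 37.6 = 0.3457

F = 0.346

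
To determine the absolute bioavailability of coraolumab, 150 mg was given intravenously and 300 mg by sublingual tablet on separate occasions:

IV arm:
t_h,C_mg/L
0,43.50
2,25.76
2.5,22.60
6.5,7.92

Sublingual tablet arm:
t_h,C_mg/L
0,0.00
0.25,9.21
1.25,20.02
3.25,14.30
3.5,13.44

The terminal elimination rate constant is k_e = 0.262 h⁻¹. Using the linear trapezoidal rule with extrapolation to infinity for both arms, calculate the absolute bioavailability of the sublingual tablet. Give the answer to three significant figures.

F = 0.304

Trapezoidal AUC_0→6.5 (IV):
  [0→2]: (43.50+25.76)/2 × 2 = 69.26
  [2→2.5]: (25.76+22.60)/2 × 0.5 = 12.09
  [2.5→6.5]: (22.60+7.92)/2 × 4 = 61.04
  Sum = 142.39 mg/L·h
IV tail: 7.92/0.262 = 30.229; AUC_iv,0→∞ = 142.39 + 30.229 = 172.619 mg/L·h
Trapezoidal AUC_0→3.5 (sublingual tablet):
  [0→0.25]: (0.00+9.21)/2 × 0.25 = 1.15125
  [0.25→1.25]: (9.21+20.02)/2 × 1 = 14.615
  [1.25→3.25]: (20.02+14.30)/2 × 2 = 34.32
  [3.25→3.5]: (14.30+13.44)/2 × 0.25 = 3.4675
  Sum = 53.55375 mg/L·h
sublingual tablet tail: 13.44/0.262 = 51.298; AUC_ev,0→∞ = 53.55375 + 51.298 = 104.85175 mg/L·h
F = (AUC_ev/D_ev)/(AUC_iv/D_iv) = (104.85175/300)/(172.619/150) = 0.349506/1.15079 = 0.3037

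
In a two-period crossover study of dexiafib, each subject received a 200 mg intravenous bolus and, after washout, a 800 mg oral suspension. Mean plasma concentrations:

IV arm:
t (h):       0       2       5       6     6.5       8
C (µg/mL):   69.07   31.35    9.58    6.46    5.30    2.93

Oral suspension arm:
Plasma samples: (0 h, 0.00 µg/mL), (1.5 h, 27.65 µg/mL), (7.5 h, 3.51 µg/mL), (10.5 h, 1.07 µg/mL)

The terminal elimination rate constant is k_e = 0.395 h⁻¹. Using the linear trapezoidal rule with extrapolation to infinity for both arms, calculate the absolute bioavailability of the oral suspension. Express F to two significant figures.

Trapezoidal AUC_0→8 (IV):
  [0→2]: (69.07+31.35)/2 × 2 = 100.42
  [2→5]: (31.35+9.58)/2 × 3 = 61.395
  [5→6]: (9.58+6.46)/2 × 1 = 8.02
  [6→6.5]: (6.46+5.30)/2 × 0.5 = 2.94
  [6.5→8]: (5.30+2.93)/2 × 1.5 = 6.1725
  Sum = 178.9475 µg/mL·h
IV tail: 2.93/0.395 = 7.418; AUC_iv,0→∞ = 178.9475 + 7.418 = 186.3655 µg/mL·h
Trapezoidal AUC_0→10.5 (oral suspension):
  [0→1.5]: (0.00+27.65)/2 × 1.5 = 20.7375
  [1.5→7.5]: (27.65+3.51)/2 × 6 = 93.48
  [7.5→10.5]: (3.51+1.07)/2 × 3 = 6.87
  Sum = 121.0875 µg/mL·h
oral suspension tail: 1.07/0.395 = 2.709; AUC_ev,0→∞ = 121.0875 + 2.709 = 123.7965 µg/mL·h
F = (AUC_ev/D_ev)/(AUC_iv/D_iv) = (123.7965/800)/(186.3655/200) = 0.154746/0.9318275 = 0.1661

F = 0.17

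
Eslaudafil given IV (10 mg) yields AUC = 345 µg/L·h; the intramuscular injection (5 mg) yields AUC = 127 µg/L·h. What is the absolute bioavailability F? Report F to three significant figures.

F = (AUC_ev / D_ev) / (AUC_iv / D_iv)
  = (127/5) / (345/10)
  = 25.4 / 34.5 = 0.7362

F = 0.736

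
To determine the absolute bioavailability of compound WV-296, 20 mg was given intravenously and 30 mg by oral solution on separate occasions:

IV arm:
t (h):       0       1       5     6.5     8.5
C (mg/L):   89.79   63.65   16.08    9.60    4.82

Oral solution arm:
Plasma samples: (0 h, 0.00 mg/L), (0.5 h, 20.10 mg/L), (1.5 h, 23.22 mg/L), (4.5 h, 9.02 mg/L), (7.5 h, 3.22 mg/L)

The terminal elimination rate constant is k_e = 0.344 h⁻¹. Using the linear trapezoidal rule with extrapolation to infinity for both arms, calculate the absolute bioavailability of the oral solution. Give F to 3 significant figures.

Trapezoidal AUC_0→8.5 (IV):
  [0→1]: (89.79+63.65)/2 × 1 = 76.72
  [1→5]: (63.65+16.08)/2 × 4 = 159.46
  [5→6.5]: (16.08+9.60)/2 × 1.5 = 19.26
  [6.5→8.5]: (9.60+4.82)/2 × 2 = 14.42
  Sum = 269.86 mg/L·h
IV tail: 4.82/0.344 = 14.012; AUC_iv,0→∞ = 269.86 + 14.012 = 283.872 mg/L·h
Trapezoidal AUC_0→7.5 (oral solution):
  [0→0.5]: (0.00+20.10)/2 × 0.5 = 5.025
  [0.5→1.5]: (20.10+23.22)/2 × 1 = 21.66
  [1.5→4.5]: (23.22+9.02)/2 × 3 = 48.36
  [4.5→7.5]: (9.02+3.22)/2 × 3 = 18.36
  Sum = 93.405 mg/L·h
oral solution tail: 3.22/0.344 = 9.360; AUC_ev,0→∞ = 93.405 + 9.360 = 102.765 mg/L·h
F = (AUC_ev/D_ev)/(AUC_iv/D_iv) = (102.765/30)/(283.872/20) = 3.4255/14.1936 = 0.2413

F = 0.241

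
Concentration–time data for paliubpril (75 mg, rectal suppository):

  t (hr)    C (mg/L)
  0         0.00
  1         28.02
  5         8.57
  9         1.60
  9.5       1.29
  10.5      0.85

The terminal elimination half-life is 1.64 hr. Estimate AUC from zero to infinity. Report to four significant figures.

Trapezoidal AUC_0→10.5:
  [0→1]: (0.00+28.02)/2 × 1 = 14.01
  [1→5]: (28.02+8.57)/2 × 4 = 73.18
  [5→9]: (8.57+1.60)/2 × 4 = 20.34
  [9→9.5]: (1.60+1.29)/2 × 0.5 = 0.7225
  [9.5→10.5]: (1.29+0.85)/2 × 1 = 1.07
  Sum = 109.3225 mg/L·hr
k_e = ln2 / t½ = 0.693147 / 1.64 = 0.4227 hr^-1
Extrapolated tail: C_last / k_e = 0.85 / 0.4227 = 2.011
AUC_0→∞ = 109.3225 + 2.011 = 111.3335 mg/L·hr

AUC = 111.3 mg/L·hr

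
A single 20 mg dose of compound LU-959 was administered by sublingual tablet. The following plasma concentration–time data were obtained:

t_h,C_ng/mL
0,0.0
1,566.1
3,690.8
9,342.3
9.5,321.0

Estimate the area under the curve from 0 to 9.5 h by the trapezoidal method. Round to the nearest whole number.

Trapezoidal AUC_0→9.5:
  [0→1]: (0.0+566.1)/2 × 1 = 283.05
  [1→3]: (566.1+690.8)/2 × 2 = 1256.9
  [3→9]: (690.8+342.3)/2 × 6 = 3099.3
  [9→9.5]: (342.3+321.0)/2 × 0.5 = 165.825
  Sum = 4805.075 ng/mL·h

AUC = 4805 ng/mL·h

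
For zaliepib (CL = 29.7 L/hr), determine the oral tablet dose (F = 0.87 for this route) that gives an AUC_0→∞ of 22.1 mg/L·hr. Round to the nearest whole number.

Dose = CL × AUC_0→∞ / F
     = 29.7 × 22.1 / 0.87 = 754.448 mg

Dose = 754 mg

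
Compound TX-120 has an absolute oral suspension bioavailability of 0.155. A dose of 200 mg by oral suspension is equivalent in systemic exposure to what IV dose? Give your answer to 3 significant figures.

D_iv = 31.0 mg

Systemic exposure from an extravascular dose = F × D_ev, so the equivalent IV dose is F × D_ev.
D_iv = F × D_ev = 0.155 × 200 = 31 mg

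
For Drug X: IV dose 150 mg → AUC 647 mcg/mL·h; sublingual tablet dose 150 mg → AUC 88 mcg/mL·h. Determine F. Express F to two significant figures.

F = 0.14

F = (AUC_ev / D_ev) / (AUC_iv / D_iv)
  = (88/150) / (647/150)
  = 0.586667 / 4.31333 = 0.1360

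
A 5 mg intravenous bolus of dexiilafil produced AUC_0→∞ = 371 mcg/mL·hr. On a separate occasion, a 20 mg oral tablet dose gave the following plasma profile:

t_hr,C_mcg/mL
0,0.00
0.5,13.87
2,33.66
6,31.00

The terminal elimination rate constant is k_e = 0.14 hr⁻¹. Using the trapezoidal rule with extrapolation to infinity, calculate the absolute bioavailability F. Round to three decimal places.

Trapezoidal AUC_0→6 (oral tablet):
  [0→0.5]: (0.00+13.87)/2 × 0.5 = 3.4675
  [0.5→2]: (13.87+33.66)/2 × 1.5 = 35.6475
  [2→6]: (33.66+31.00)/2 × 4 = 129.32
  Sum = 168.435 mcg/mL·hr
Tail: C_last/k_e = 31.00/0.14 = 221.429
AUC_0→∞ (oral tablet) = 168.435 + 221.429 = 389.864 mcg/mL·hr
F = (AUC_ev/D_ev)/(AUC_iv/D_iv) = (389.864/20)/(371/5) = 19.4932/74.2 = 0.2627

F = 0.263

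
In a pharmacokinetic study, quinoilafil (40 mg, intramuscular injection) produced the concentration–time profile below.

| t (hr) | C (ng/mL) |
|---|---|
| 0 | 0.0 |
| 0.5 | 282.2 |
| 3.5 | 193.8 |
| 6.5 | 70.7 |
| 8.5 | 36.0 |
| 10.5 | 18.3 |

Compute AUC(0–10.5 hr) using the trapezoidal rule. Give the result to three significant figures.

AUC = 1340 ng/mL·hr

Trapezoidal AUC_0→10.5:
  [0→0.5]: (0.0+282.2)/2 × 0.5 = 70.55
  [0.5→3.5]: (282.2+193.8)/2 × 3 = 714.0
  [3.5→6.5]: (193.8+70.7)/2 × 3 = 396.75
  [6.5→8.5]: (70.7+36.0)/2 × 2 = 106.7
  [8.5→10.5]: (36.0+18.3)/2 × 2 = 54.3
  Sum = 1342.3 ng/mL·hr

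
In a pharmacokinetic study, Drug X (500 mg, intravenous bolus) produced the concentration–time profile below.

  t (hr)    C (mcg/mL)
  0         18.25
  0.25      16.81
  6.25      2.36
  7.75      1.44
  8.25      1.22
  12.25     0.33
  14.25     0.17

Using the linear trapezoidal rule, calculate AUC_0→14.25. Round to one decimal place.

AUC = 69.0 mcg/mL·hr

Trapezoidal AUC_0→14.25:
  [0→0.25]: (18.25+16.81)/2 × 0.25 = 4.3825
  [0.25→6.25]: (16.81+2.36)/2 × 6 = 57.51
  [6.25→7.75]: (2.36+1.44)/2 × 1.5 = 2.85
  [7.75→8.25]: (1.44+1.22)/2 × 0.5 = 0.665
  [8.25→12.25]: (1.22+0.33)/2 × 4 = 3.1
  [12.25→14.25]: (0.33+0.17)/2 × 2 = 0.5
  Sum = 69.0075 mcg/mL·hr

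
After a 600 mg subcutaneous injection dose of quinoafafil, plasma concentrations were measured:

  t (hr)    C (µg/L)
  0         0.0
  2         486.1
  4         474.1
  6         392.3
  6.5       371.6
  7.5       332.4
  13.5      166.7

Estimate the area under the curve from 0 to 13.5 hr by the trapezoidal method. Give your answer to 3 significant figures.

Trapezoidal AUC_0→13.5:
  [0→2]: (0.0+486.1)/2 × 2 = 486.1
  [2→4]: (486.1+474.1)/2 × 2 = 960.2
  [4→6]: (474.1+392.3)/2 × 2 = 866.4
  [6→6.5]: (392.3+371.6)/2 × 0.5 = 190.975
  [6.5→7.5]: (371.6+332.4)/2 × 1 = 352.0
  [7.5→13.5]: (332.4+166.7)/2 × 6 = 1497.3
  Sum = 4352.975 µg/L·hr

AUC = 4350 µg/L·hr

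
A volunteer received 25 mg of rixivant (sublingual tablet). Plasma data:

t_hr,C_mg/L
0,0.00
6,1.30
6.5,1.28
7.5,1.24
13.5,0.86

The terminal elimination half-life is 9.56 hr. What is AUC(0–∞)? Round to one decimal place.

AUC = 24.0 mg/L·hr

Trapezoidal AUC_0→13.5:
  [0→6]: (0.00+1.30)/2 × 6 = 3.9
  [6→6.5]: (1.30+1.28)/2 × 0.5 = 0.645
  [6.5→7.5]: (1.28+1.24)/2 × 1 = 1.26
  [7.5→13.5]: (1.24+0.86)/2 × 6 = 6.3
  Sum = 12.105 mg/L·hr
k_e = ln2 / t½ = 0.693147 / 9.56 = 0.0725 hr^-1
Extrapolated tail: C_last / k_e = 0.86 / 0.0725 = 11.862
AUC_0→∞ = 12.105 + 11.862 = 23.967 mg/L·hr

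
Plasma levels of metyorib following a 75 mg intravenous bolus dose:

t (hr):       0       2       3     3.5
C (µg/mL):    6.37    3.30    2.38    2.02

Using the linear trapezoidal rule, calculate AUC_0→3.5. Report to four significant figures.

Trapezoidal AUC_0→3.5:
  [0→2]: (6.37+3.30)/2 × 2 = 9.67
  [2→3]: (3.30+2.38)/2 × 1 = 2.84
  [3→3.5]: (2.38+2.02)/2 × 0.5 = 1.1
  Sum = 13.61 µg/mL·hr

AUC = 13.61 µg/mL·hr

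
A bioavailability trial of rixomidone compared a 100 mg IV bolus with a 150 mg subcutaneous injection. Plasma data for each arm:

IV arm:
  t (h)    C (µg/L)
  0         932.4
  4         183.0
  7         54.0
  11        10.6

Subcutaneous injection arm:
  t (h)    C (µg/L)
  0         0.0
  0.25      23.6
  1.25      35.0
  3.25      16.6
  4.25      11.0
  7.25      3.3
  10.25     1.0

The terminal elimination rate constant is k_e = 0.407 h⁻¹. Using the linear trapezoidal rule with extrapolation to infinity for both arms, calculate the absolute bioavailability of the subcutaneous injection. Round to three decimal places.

F = 0.031

Trapezoidal AUC_0→11 (IV):
  [0→4]: (932.4+183.0)/2 × 4 = 2230.8
  [4→7]: (183.0+54.0)/2 × 3 = 355.5
  [7→11]: (54.0+10.6)/2 × 4 = 129.2
  Sum = 2715.5 µg/L·h
IV tail: 10.6/0.407 = 26.044; AUC_iv,0→∞ = 2715.5 + 26.044 = 2741.544 µg/L·h
Trapezoidal AUC_0→10.25 (subcutaneous injection):
  [0→0.25]: (0.0+23.6)/2 × 0.25 = 2.95
  [0.25→1.25]: (23.6+35.0)/2 × 1 = 29.3
  [1.25→3.25]: (35.0+16.6)/2 × 2 = 51.6
  [3.25→4.25]: (16.6+11.0)/2 × 1 = 13.8
  [4.25→7.25]: (11.0+3.3)/2 × 3 = 21.45
  [7.25→10.25]: (3.3+1.0)/2 × 3 = 6.45
  Sum = 125.55 µg/L·h
subcutaneous injection tail: 1.0/0.407 = 2.457; AUC_ev,0→∞ = 125.55 + 2.457 = 128.007 µg/L·h
F = (AUC_ev/D_ev)/(AUC_iv/D_iv) = (128.007/150)/(2741.544/100) = 0.85338/27.41544 = 0.0311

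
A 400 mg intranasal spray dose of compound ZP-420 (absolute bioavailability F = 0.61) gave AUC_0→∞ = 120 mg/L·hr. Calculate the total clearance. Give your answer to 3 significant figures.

CL = F × Dose / AUC_0→∞
   = 0.61 × 400 / 120 = 2.03333 L/hr

CL = 2.03 L/hr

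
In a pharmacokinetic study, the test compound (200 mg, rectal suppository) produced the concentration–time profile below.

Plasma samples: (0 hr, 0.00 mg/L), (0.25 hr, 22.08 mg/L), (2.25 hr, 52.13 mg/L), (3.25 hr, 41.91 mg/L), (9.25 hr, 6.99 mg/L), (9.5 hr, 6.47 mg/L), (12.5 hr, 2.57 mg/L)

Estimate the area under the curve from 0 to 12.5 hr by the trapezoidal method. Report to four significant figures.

AUC = 285.9 mg/L·hr

Trapezoidal AUC_0→12.5:
  [0→0.25]: (0.00+22.08)/2 × 0.25 = 2.76
  [0.25→2.25]: (22.08+52.13)/2 × 2 = 74.21
  [2.25→3.25]: (52.13+41.91)/2 × 1 = 47.02
  [3.25→9.25]: (41.91+6.99)/2 × 6 = 146.7
  [9.25→9.5]: (6.99+6.47)/2 × 0.25 = 1.6825
  [9.5→12.5]: (6.47+2.57)/2 × 3 = 13.56
  Sum = 285.9325 mg/L·hr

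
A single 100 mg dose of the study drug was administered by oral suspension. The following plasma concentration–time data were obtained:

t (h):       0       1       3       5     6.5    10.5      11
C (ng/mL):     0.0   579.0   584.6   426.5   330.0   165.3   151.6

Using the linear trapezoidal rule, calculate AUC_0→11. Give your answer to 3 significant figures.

Trapezoidal AUC_0→11:
  [0→1]: (0.0+579.0)/2 × 1 = 289.5
  [1→3]: (579.0+584.6)/2 × 2 = 1163.6
  [3→5]: (584.6+426.5)/2 × 2 = 1011.1
  [5→6.5]: (426.5+330.0)/2 × 1.5 = 567.375
  [6.5→10.5]: (330.0+165.3)/2 × 4 = 990.6
  [10.5→11]: (165.3+151.6)/2 × 0.5 = 79.225
  Sum = 4101.4 ng/mL·h

AUC = 4100 ng/mL·h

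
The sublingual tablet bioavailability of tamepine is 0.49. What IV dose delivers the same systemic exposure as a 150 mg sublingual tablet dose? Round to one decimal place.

D_iv = 73.5 mg

Systemic exposure from an extravascular dose = F × D_ev, so the equivalent IV dose is F × D_ev.
D_iv = F × D_ev = 0.49 × 150 = 73.5 mg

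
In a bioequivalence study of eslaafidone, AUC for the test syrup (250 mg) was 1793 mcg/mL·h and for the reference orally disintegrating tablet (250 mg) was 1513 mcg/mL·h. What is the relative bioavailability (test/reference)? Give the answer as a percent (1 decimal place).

F_rel = (AUC_test/D_test) / (AUC_ref/D_ref)
      = (1793/250) / (1513/250)
      = 7.172 / 6.052 = 1.1851 = 118.51%

F_rel = 118.5%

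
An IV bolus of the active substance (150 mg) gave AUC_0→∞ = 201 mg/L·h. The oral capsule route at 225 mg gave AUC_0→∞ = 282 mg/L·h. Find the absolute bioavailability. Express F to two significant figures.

F = 0.94

F = (AUC_ev / D_ev) / (AUC_iv / D_iv)
  = (282/225) / (201/150)
  = 1.25333 / 1.34 = 0.9353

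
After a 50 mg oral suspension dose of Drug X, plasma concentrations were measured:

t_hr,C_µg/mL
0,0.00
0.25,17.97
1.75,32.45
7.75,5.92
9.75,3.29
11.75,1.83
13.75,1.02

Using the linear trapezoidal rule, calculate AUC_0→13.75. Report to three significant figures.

AUC = 172 µg/mL·hr

Trapezoidal AUC_0→13.75:
  [0→0.25]: (0.00+17.97)/2 × 0.25 = 2.24625
  [0.25→1.75]: (17.97+32.45)/2 × 1.5 = 37.815
  [1.75→7.75]: (32.45+5.92)/2 × 6 = 115.11
  [7.75→9.75]: (5.92+3.29)/2 × 2 = 9.21
  [9.75→11.75]: (3.29+1.83)/2 × 2 = 5.12
  [11.75→13.75]: (1.83+1.02)/2 × 2 = 2.85
  Sum = 172.35125 µg/mL·hr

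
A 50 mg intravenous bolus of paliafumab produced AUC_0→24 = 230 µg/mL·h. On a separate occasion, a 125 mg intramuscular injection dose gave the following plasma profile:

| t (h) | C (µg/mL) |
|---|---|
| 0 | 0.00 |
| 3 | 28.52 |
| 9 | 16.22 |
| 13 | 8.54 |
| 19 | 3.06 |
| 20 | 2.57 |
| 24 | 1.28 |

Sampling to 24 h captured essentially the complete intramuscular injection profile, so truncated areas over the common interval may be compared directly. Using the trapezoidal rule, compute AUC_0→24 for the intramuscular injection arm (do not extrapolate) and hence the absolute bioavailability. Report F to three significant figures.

F = 0.473

Trapezoidal AUC_0→24 (intramuscular injection):
  [0→3]: (0.00+28.52)/2 × 3 = 42.78
  [3→9]: (28.52+16.22)/2 × 6 = 134.22
  [9→13]: (16.22+8.54)/2 × 4 = 49.52
  [13→19]: (8.54+3.06)/2 × 6 = 34.8
  [19→20]: (3.06+2.57)/2 × 1 = 2.815
  [20→24]: (2.57+1.28)/2 × 4 = 7.7
  Sum = 271.835 µg/mL·h
F = (AUC_ev/D_ev)/(AUC_iv/D_iv) = (271.835/125)/(230/50) = 2.17468/4.6 = 0.4728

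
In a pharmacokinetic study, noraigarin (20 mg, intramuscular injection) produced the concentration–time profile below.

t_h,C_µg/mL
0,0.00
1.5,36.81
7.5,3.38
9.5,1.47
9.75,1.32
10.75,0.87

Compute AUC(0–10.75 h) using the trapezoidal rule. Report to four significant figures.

Trapezoidal AUC_0→10.75:
  [0→1.5]: (0.00+36.81)/2 × 1.5 = 27.6075
  [1.5→7.5]: (36.81+3.38)/2 × 6 = 120.57
  [7.5→9.5]: (3.38+1.47)/2 × 2 = 4.85
  [9.5→9.75]: (1.47+1.32)/2 × 0.25 = 0.34875
  [9.75→10.75]: (1.32+0.87)/2 × 1 = 1.095
  Sum = 154.47125 µg/mL·h

AUC = 154.5 µg/mL·h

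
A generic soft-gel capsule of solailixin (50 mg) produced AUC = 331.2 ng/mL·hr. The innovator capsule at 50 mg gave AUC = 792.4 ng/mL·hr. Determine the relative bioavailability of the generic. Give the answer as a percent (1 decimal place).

F_rel = (AUC_test/D_test) / (AUC_ref/D_ref)
      = (331.2/50) / (792.4/50)
      = 6.624 / 15.848 = 0.4180 = 41.80%

F_rel = 41.8%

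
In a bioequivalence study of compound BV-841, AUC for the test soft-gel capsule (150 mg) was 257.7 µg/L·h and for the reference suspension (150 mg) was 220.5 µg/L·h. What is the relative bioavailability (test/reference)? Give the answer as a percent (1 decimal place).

F_rel = 116.9%

F_rel = (AUC_test/D_test) / (AUC_ref/D_ref)
      = (257.7/150) / (220.5/150)
      = 1.718 / 1.47 = 1.1687 = 116.87%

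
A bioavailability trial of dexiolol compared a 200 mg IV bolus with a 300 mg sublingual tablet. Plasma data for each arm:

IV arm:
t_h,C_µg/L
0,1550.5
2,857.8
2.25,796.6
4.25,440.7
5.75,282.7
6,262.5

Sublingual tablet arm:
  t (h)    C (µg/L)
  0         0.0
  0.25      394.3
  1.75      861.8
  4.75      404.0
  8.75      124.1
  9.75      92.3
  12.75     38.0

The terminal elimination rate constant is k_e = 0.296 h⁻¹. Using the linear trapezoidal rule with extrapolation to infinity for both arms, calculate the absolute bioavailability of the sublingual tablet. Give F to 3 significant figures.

F = 0.546

Trapezoidal AUC_0→6 (IV):
  [0→2]: (1550.5+857.8)/2 × 2 = 2408.3
  [2→2.25]: (857.8+796.6)/2 × 0.25 = 206.8
  [2.25→4.25]: (796.6+440.7)/2 × 2 = 1237.3
  [4.25→5.75]: (440.7+282.7)/2 × 1.5 = 542.55
  [5.75→6]: (282.7+262.5)/2 × 0.25 = 68.15
  Sum = 4463.1 µg/L·h
IV tail: 262.5/0.296 = 886.824; AUC_iv,0→∞ = 4463.1 + 886.824 = 5349.924 µg/L·h
Trapezoidal AUC_0→12.75 (sublingual tablet):
  [0→0.25]: (0.0+394.3)/2 × 0.25 = 49.2875
  [0.25→1.75]: (394.3+861.8)/2 × 1.5 = 942.075
  [1.75→4.75]: (861.8+404.0)/2 × 3 = 1898.7
  [4.75→8.75]: (404.0+124.1)/2 × 4 = 1056.2
  [8.75→9.75]: (124.1+92.3)/2 × 1 = 108.2
  [9.75→12.75]: (92.3+38.0)/2 × 3 = 195.45
  Sum = 4249.9125 µg/L·h
sublingual tablet tail: 38.0/0.296 = 128.378; AUC_ev,0→∞ = 4249.9125 + 128.378 = 4378.2905 µg/L·h
F = (AUC_ev/D_ev)/(AUC_iv/D_iv) = (4378.2905/300)/(5349.924/200) = 14.5943/26.74962 = 0.5456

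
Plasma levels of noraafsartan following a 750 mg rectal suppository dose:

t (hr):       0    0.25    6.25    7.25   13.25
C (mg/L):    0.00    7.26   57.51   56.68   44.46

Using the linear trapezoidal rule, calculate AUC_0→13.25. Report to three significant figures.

Trapezoidal AUC_0→13.25:
  [0→0.25]: (0.00+7.26)/2 × 0.25 = 0.9075
  [0.25→6.25]: (7.26+57.51)/2 × 6 = 194.31
  [6.25→7.25]: (57.51+56.68)/2 × 1 = 57.095
  [7.25→13.25]: (56.68+44.46)/2 × 6 = 303.42
  Sum = 555.7325 mg/L·hr

AUC = 556 mg/L·hr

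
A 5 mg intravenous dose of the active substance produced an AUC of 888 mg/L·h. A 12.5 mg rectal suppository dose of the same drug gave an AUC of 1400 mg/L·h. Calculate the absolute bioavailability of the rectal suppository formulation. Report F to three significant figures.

F = (AUC_ev / D_ev) / (AUC_iv / D_iv)
  = (1400/12.5) / (888/5)
  = 112 / 177.6 = 0.6306

F = 0.631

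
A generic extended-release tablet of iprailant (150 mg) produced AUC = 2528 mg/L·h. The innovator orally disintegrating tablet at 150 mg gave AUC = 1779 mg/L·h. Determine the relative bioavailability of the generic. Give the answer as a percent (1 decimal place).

F_rel = (AUC_test/D_test) / (AUC_ref/D_ref)
      = (2528/150) / (1779/150)
      = 16.8533 / 11.86 = 1.4210 = 142.10%

F_rel = 142.1%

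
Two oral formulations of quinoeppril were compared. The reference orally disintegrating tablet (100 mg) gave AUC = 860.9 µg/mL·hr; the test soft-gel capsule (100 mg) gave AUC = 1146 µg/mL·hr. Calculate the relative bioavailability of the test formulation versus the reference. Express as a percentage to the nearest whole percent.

F_rel = (AUC_test/D_test) / (AUC_ref/D_ref)
      = (1146/100) / (860.9/100)
      = 11.46 / 8.609 = 1.3312 = 133.12%

F_rel = 133%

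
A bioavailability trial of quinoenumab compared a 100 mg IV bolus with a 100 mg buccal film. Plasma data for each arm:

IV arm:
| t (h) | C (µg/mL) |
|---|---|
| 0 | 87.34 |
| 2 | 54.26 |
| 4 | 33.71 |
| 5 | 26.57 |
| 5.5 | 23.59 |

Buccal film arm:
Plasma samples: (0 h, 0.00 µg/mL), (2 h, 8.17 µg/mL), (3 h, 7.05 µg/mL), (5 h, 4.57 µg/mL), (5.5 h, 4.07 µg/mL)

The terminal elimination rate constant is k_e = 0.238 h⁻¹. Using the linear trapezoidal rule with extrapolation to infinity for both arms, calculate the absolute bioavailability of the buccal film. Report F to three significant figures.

F = 0.126

Trapezoidal AUC_0→5.5 (IV):
  [0→2]: (87.34+54.26)/2 × 2 = 141.6
  [2→4]: (54.26+33.71)/2 × 2 = 87.97
  [4→5]: (33.71+26.57)/2 × 1 = 30.14
  [5→5.5]: (26.57+23.59)/2 × 0.5 = 12.54
  Sum = 272.25 µg/mL·h
IV tail: 23.59/0.238 = 99.118; AUC_iv,0→∞ = 272.25 + 99.118 = 371.368 µg/mL·h
Trapezoidal AUC_0→5.5 (buccal film):
  [0→2]: (0.00+8.17)/2 × 2 = 8.17
  [2→3]: (8.17+7.05)/2 × 1 = 7.61
  [3→5]: (7.05+4.57)/2 × 2 = 11.62
  [5→5.5]: (4.57+4.07)/2 × 0.5 = 2.16
  Sum = 29.56 µg/mL·h
buccal film tail: 4.07/0.238 = 17.101; AUC_ev,0→∞ = 29.56 + 17.101 = 46.661 µg/mL·h
F = (AUC_ev/D_ev)/(AUC_iv/D_iv) = (46.661/100)/(371.368/100) = 0.46661/3.71368 = 0.1256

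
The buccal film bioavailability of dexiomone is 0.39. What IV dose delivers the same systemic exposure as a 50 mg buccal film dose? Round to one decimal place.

D_iv = 19.5 mg

Systemic exposure from an extravascular dose = F × D_ev, so the equivalent IV dose is F × D_ev.
D_iv = F × D_ev = 0.39 × 50 = 19.5 mg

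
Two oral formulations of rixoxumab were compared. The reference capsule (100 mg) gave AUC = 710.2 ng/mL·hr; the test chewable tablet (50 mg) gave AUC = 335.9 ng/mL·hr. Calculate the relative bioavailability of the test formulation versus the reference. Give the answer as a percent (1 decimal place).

F_rel = 94.6%

F_rel = (AUC_test/D_test) / (AUC_ref/D_ref)
      = (335.9/50) / (710.2/100)
      = 6.718 / 7.102 = 0.9459 = 94.59%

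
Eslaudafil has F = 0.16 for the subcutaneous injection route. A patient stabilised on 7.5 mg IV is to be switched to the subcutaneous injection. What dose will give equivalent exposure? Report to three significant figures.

For equal systemic exposure: F × D_ev = D_iv
D_ev = D_iv / F = 7.5 / 0.16 = 46.875 mg

D_subcutaneous = 46.9 mg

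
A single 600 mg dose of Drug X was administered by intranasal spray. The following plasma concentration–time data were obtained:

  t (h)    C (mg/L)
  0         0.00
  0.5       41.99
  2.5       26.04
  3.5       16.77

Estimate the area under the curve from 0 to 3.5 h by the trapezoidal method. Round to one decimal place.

Trapezoidal AUC_0→3.5:
  [0→0.5]: (0.00+41.99)/2 × 0.5 = 10.4975
  [0.5→2.5]: (41.99+26.04)/2 × 2 = 68.03
  [2.5→3.5]: (26.04+16.77)/2 × 1 = 21.405
  Sum = 99.9325 mg/L·h

AUC = 99.9 mg/L·h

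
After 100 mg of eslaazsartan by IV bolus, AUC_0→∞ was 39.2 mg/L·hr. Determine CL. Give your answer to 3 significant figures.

CL = Dose_iv / AUC_0→∞
   = 100 / 39.2 = 2.55102 L/hr

CL = 2.55 L/hr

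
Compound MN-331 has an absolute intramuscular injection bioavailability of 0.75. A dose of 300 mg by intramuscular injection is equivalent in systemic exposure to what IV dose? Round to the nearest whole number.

Systemic exposure from an extravascular dose = F × D_ev, so the equivalent IV dose is F × D_ev.
D_iv = F × D_ev = 0.75 × 300 = 225 mg

D_iv = 225 mg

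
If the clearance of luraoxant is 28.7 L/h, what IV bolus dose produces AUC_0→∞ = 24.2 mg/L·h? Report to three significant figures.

Dose_iv = CL × AUC_0→∞
     = 28.7 × 24.2 = 694.54 mg

Dose = 695 mg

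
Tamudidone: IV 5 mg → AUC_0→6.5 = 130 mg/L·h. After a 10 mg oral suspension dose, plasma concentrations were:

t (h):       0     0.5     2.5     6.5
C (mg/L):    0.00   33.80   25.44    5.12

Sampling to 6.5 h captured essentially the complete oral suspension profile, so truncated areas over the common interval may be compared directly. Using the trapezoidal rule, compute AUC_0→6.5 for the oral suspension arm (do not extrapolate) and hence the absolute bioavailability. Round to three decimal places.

Trapezoidal AUC_0→6.5 (oral suspension):
  [0→0.5]: (0.00+33.80)/2 × 0.5 = 8.45
  [0.5→2.5]: (33.80+25.44)/2 × 2 = 59.24
  [2.5→6.5]: (25.44+5.12)/2 × 4 = 61.12
  Sum = 128.81 mg/L·h
F = (AUC_ev/D_ev)/(AUC_iv/D_iv) = (128.81/10)/(130/5) = 12.881/26 = 0.4954

F = 0.495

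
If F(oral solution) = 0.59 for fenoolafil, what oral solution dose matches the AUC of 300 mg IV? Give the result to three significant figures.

For equal systemic exposure: F × D_ev = D_iv
D_ev = D_iv / F = 300 / 0.59 = 508.475 mg

D_oral = 508 mg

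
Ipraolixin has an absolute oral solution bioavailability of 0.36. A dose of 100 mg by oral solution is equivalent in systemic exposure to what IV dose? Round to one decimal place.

Systemic exposure from an extravascular dose = F × D_ev, so the equivalent IV dose is F × D_ev.
D_iv = F × D_ev = 0.36 × 100 = 36 mg

D_iv = 36.0 mg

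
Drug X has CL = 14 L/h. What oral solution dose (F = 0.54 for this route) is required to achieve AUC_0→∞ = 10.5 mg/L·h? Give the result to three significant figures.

Dose = 272 mg

Dose = CL × AUC_0→∞ / F
     = 14 × 10.5 / 0.54 = 272.222 mg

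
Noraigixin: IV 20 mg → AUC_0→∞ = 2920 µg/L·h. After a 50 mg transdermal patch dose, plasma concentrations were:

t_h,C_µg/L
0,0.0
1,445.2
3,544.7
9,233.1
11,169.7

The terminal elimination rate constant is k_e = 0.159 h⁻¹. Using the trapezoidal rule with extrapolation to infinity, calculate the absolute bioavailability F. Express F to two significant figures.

Trapezoidal AUC_0→11 (transdermal patch):
  [0→1]: (0.0+445.2)/2 × 1 = 222.6
  [1→3]: (445.2+544.7)/2 × 2 = 989.9
  [3→9]: (544.7+233.1)/2 × 6 = 2333.4
  [9→11]: (233.1+169.7)/2 × 2 = 402.8
  Sum = 3948.7 µg/L·h
Tail: C_last/k_e = 169.7/0.159 = 1067.296
AUC_0→∞ (transdermal patch) = 3948.7 + 1067.296 = 5015.996 µg/L·h
F = (AUC_ev/D_ev)/(AUC_iv/D_iv) = (5015.996/50)/(2920/20) = 100.31992/146 = 0.6871

F = 0.69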